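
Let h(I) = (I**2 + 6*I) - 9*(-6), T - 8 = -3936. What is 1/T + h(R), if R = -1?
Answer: 192471/3928 ≈ 49.000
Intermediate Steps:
T = -3928 (T = 8 - 3936 = -3928)
h(I) = 54 + I**2 + 6*I (h(I) = (I**2 + 6*I) + 54 = 54 + I**2 + 6*I)
1/T + h(R) = 1/(-3928) + (54 + (-1)**2 + 6*(-1)) = -1/3928 + (54 + 1 - 6) = -1/3928 + 49 = 192471/3928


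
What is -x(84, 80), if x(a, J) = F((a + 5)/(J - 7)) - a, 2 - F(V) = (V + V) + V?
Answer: 6253/73 ≈ 85.657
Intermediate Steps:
F(V) = 2 - 3*V (F(V) = 2 - ((V + V) + V) = 2 - (2*V + V) = 2 - 3*V)
x(a, J) = 2 - a - 3*(5 + a)/(-7 + J) (x(a, J) = (2 - 3*(a + 5)/(J - 7)) - a = (2 - 3*(5 + a)/(-7 + J)) - a = 2 - a - 3*(5 + a)/(-7 + J))
-x(84, 80) = -(-15 - 3*84 + (-7 + 80)*(2 - 1*84))/(-7 + 80) = -(-15 - 252 + 73*(2 - 84))/73 = -(-15 - 252 + 73*(-82))/73 = -(-15 - 252 - 5986)/73 = -(-6253)/73 = -1*(-6253/73) = 6253/73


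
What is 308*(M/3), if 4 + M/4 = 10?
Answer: 2464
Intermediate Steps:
M = 24 (M = -16 + 4*10 = -16 + 40 = 24)
308*(M/3) = 308*(24/3) = 308*(24*(⅓)) = 308*8 = 2464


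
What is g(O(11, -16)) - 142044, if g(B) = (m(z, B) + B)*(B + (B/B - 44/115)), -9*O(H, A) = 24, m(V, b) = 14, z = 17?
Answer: -147039578/1035 ≈ -1.4207e+5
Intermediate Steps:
O(H, A) = -8/3 (O(H, A) = -1/9*24 = -8/3)
g(B) = (14 + B)*(71/115 + B) (g(B) = (14 + B)*(B + (B/B - 44/115)) = (14 + B)*(B + (1 - 44*1/115)) = (14 + B)*(B + (1 - 44/115)) = (14 + B)*(B + 71/115) = (14 + B)*(71/115 + B))
g(O(11, -16)) - 142044 = (994/115 + (-8/3)**2 + (1681/115)*(-8/3)) - 142044 = (994/115 + 64/9 - 13448/345) - 142044 = -24038/1035 - 142044 = -147039578/1035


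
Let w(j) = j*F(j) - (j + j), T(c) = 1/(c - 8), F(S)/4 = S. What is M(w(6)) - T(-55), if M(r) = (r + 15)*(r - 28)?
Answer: 963145/63 ≈ 15288.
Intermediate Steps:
F(S) = 4*S
T(c) = 1/(-8 + c)
w(j) = -2*j + 4*j² (w(j) = j*(4*j) - (j + j) = 4*j² - 2*j = -2*j + 4*j²)
M(r) = (-28 + r)*(15 + r) (M(r) = (15 + r)*(-28 + r) = (-28 + r)*(15 + r))
M(w(6)) - T(-55) = (-420 + (2*6*(-1 + 2*6))² - 26*6*(-1 + 2*6)) - 1/(-8 - 55) = (-420 + (2*6*(-1 + 12))² - 26*6*(-1 + 12)) - 1/(-63) = (-420 + (2*6*11)² - 26*6*11) - 1*(-1/63) = (-420 + 132² - 13*132) + 1/63 = (-420 + 17424 - 1716) + 1/63 = 15288 + 1/63 = 963145/63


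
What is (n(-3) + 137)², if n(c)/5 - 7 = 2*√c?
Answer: 29284 + 3440*I*√3 ≈ 29284.0 + 5958.3*I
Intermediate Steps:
n(c) = 35 + 10*√c (n(c) = 35 + 5*(2*√c) = 35 + 10*√c)
(n(-3) + 137)² = ((35 + 10*√(-3)) + 137)² = ((35 + 10*(I*√3)) + 137)² = ((35 + 10*I*√3) + 137)² = (172 + 10*I*√3)²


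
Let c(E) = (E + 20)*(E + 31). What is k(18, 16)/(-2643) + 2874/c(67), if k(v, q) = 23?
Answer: 1233314/3755703 ≈ 0.32838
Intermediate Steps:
c(E) = (20 + E)*(31 + E)
k(18, 16)/(-2643) + 2874/c(67) = 23/(-2643) + 2874/(620 + 67**2 + 51*67) = 23*(-1/2643) + 2874/(620 + 4489 + 3417) = -23/2643 + 2874/8526 = -23/2643 + 2874*(1/8526) = -23/2643 + 479/1421 = 1233314/3755703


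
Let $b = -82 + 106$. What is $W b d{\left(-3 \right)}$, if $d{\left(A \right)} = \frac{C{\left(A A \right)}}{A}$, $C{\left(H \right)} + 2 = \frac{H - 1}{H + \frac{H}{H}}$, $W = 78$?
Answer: $\frac{3744}{5} \approx 748.8$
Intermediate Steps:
$C{\left(H \right)} = -2 + \frac{-1 + H}{1 + H}$ ($C{\left(H \right)} = -2 + \frac{H - 1}{H + \frac{H}{H}} = -2 + \frac{-1 + H}{H + 1} = -2 + \frac{-1 + H}{1 + H}$)
$b = 24$
$d{\left(A \right)} = \frac{-3 - A^{2}}{A \left(1 + A^{2}\right)}$ ($d{\left(A \right)} = \frac{\frac{1}{1 + A A} \left(-3 - A A\right)}{A} = \frac{\frac{1}{1 + A^{2}} \left(-3 - A^{2}\right)}{A} = \frac{-3 - A^{2}}{A \left(1 + A^{2}\right)}$)
$W b d{\left(-3 \right)} = 78 \cdot 24 \frac{-3 - \left(-3\right)^{2}}{-3 + \left(-3\right)^{3}} = 1872 \frac{-3 - 9}{-3 - 27} = 1872 \frac{-3 - 9}{-30} = 1872 \left(\left(- \frac{1}{30}\right) \left(-12\right)\right) = 1872 \cdot \frac{2}{5} = \frac{3744}{5}$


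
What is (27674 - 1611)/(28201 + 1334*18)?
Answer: 26063/52213 ≈ 0.49917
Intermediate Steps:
(27674 - 1611)/(28201 + 1334*18) = 26063/(28201 + 24012) = 26063/52213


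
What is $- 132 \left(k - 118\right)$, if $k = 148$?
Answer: $-3960$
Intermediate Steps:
$- 132 \left(k - 118\right) = - 132 \left(148 - 118\right) = \left(-132\right) 30 = -3960$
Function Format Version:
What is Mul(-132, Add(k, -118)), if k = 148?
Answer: -3960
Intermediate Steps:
Mul(-132, Add(k, -118)) = Mul(-132, Add(148, -118)) = Mul(-132, 30) = -3960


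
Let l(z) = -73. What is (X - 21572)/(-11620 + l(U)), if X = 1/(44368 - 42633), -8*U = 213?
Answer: 37427419/20287355 ≈ 1.8449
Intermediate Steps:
U = -213/8 (U = -⅛*213 = -213/8 ≈ -26.625)
X = 1/1735 ≈ 0.00057637
(X - 21572)/(-11620 + l(U)) = (1/1735 - 21572)/(-11620 - 73) = -37427419/1735/(-11693) = -37427419/1735*(-1/11693) = 37427419/20287355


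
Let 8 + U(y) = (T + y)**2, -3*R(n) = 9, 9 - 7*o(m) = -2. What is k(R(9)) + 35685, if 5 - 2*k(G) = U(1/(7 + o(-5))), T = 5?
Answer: 256884551/7200 ≈ 35678.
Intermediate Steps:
o(m) = 11/7 (o(m) = 9/7 - 1/7*(-2) = 9/7 + 2/7 = 11/7)
R(n) = -3 (R(n) = -1/3*9 = -3)
U(y) = -8 + (5 + y)**2
k(G) = -47449/7200 (k(G) = 5/2 - (-8 + (5 + 1/(7 + 11/7))**2)/2 = 5/2 - (-8 + (5 + 1/(60/7))**2)/2 = 5/2 - (-8 + (5 + 7/60)**2)/2 = 5/2 - (-8 + (307/60)**2)/2 = 5/2 - (-8 + 94249/3600)/2 = 5/2 - 1/2*65449/3600 = 5/2 - 65449/7200 = -47449/7200)
k(R(9)) + 35685 = -47449/7200 + 35685 = 256884551/7200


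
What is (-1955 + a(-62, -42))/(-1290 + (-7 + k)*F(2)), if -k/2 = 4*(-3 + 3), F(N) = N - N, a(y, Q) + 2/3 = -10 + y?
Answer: 6083/3870 ≈ 1.5718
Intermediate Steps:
a(y, Q) = -32/3 + y (a(y, Q) = -⅔ + (-10 + y) = -32/3 + y)
F(N) = 0
k = 0 (k = -8*(-3 + 3) = -8*0 = -2*0 = 0)
(-1955 + a(-62, -42))/(-1290 + (-7 + k)*F(2)) = (-1955 + (-32/3 - 62))/(-1290 + (-7 + 0)*0) = (-1955 - 218/3)/(-1290 - 7*0) = -6083/(3*(-1290 + 0)) = -6083/3/(-1290) = -6083/3*(-1/1290) = 6083/3870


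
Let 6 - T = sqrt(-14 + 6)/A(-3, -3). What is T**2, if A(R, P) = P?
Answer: 316/9 + 8*I*sqrt(2) ≈ 35.111 + 11.314*I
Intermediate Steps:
T = 6 + 2*I*sqrt(2)/3 (T = 6 - sqrt(-14 + 6)/(-3) = 6 - sqrt(-8)*(-1)/3 = 6 - 2*I*sqrt(2)*(-1)/3 = 6 - (-2)*I*sqrt(2)/3 = 6 + 2*I*sqrt(2)/3 ≈ 6.0 + 0.94281*I)
T**2 = (6 + 2*I*sqrt(2)/3)**2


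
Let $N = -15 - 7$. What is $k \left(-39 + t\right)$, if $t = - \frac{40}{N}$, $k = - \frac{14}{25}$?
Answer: $\frac{5726}{275} \approx 20.822$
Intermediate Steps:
$k = - \frac{14}{25}$ ($k = \left(-14\right) \frac{1}{25} = - \frac{14}{25} \approx -0.56$)
$N = -22$
$t = \frac{20}{11}$ ($t = - \frac{40}{-22} = \left(-40\right) \left(- \frac{1}{22}\right) = \frac{20}{11} \approx 1.8182$)
$k \left(-39 + t\right) = - \frac{14 \left(-39 + \frac{20}{11}\right)}{25} = \left(- \frac{14}{25}\right) \left(- \frac{409}{11}\right) = \frac{5726}{275}$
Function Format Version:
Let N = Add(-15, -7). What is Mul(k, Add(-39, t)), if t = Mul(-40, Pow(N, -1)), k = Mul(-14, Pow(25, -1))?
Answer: Rational(5726, 275) ≈ 20.822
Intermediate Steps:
k = Rational(-14, 25) (k = Mul(-14, Rational(1, 25)) = Rational(-14, 25) ≈ -0.56000)
N = -22
t = Rational(20, 11) (t = Mul(-40, Pow(-22, -1)) = Mul(-40, Rational(-1, 22)) = Rational(20, 11) ≈ 1.8182)
Mul(k, Add(-39, t)) = Mul(Rational(-14, 25), Add(-39, Rational(20, 11))) = Mul(Rational(-14, 25), Rational(-409, 11)) = Rational(5726, 275)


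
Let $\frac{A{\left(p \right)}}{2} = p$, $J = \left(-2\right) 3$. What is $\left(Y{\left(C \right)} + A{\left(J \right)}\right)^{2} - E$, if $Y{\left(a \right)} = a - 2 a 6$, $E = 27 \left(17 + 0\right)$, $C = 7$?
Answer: $7462$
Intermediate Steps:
$E = 459$ ($E = 27 \cdot 17 = 459$)
$J = -6$
$A{\left(p \right)} = 2 p$
$Y{\left(a \right)} = - 11 a$ ($Y{\left(a \right)} = a - 2 \cdot 6 a = a - 12 a = - 11 a$)
$\left(Y{\left(C \right)} + A{\left(J \right)}\right)^{2} - E = \left(\left(-11\right) 7 + 2 \left(-6\right)\right)^{2} - 459 = \left(-77 - 12\right)^{2} - 459 = \left(-89\right)^{2} - 459 = 7921 - 459 = 7462$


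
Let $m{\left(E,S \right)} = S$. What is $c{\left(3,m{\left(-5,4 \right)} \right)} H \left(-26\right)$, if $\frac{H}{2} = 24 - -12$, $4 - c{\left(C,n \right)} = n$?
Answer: $0$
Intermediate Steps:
$c{\left(C,n \right)} = 4 - n$
$H = 72$ ($H = 2 \left(24 - -12\right) = 2 \left(24 + 12\right) = 2 \cdot 36 = 72$)
$c{\left(3,m{\left(-5,4 \right)} \right)} H \left(-26\right) = \left(4 - 4\right) 72 \left(-26\right) = 0 \cdot 72 \left(-26\right) = 0 \left(-26\right) = 0$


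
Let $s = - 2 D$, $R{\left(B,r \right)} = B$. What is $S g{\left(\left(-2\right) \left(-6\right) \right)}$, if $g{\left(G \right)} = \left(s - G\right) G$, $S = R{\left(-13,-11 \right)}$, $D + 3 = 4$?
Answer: $2184$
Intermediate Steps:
$D = 1$ ($D = -3 + 4 = 1$)
$S = -13$
$s = -2$ ($s = \left(-2\right) 1 = -2$)
$g{\left(G \right)} = G \left(-2 - G\right)$ ($g{\left(G \right)} = \left(-2 - G\right) G = G \left(-2 - G\right)$)
$S g{\left(\left(-2\right) \left(-6\right) \right)} = - 13 \left(- \left(-2\right) \left(-6\right) \left(2 - -12\right)\right) = - 13 \left(\left(-1\right) 12 \left(2 + 12\right)\right) = - 13 \left(\left(-1\right) 12 \cdot 14\right) = \left(-13\right) \left(-168\right) = 2184$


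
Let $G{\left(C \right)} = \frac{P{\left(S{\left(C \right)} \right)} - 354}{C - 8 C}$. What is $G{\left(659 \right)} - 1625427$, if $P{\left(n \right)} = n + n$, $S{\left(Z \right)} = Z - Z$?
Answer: $- \frac{7498094397}{4613} \approx -1.6254 \cdot 10^{6}$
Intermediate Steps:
$S{\left(Z \right)} = 0$
$P{\left(n \right)} = 2 n$
$G{\left(C \right)} = \frac{354}{7 C}$ ($G{\left(C \right)} = \frac{2 \cdot 0 - 354}{C - 8 C} = \frac{0 - 354}{\left(-7\right) C} = - 354 \left(- \frac{1}{7 C}\right) = \frac{354}{7 C}$)
$G{\left(659 \right)} - 1625427 = \frac{354}{7 \cdot 659} - 1625427 = \frac{354}{7} \cdot \frac{1}{659} + \left(-1631502 + 6075\right) = \frac{354}{4613} - 1625427 = - \frac{7498094397}{4613}$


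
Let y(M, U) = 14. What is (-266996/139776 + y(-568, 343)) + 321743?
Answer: 11243409859/34944 ≈ 3.2176e+5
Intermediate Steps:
(-266996/139776 + y(-568, 343)) + 321743 = (-266996/139776 + 14) + 321743 = (-266996*1/139776 + 14) + 321743 = (-66749/34944 + 14) + 321743 = 422467/34944 + 321743 = 11243409859/34944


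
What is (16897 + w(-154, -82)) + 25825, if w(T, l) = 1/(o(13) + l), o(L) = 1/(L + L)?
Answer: 91040556/2131 ≈ 42722.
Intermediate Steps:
o(L) = 1/(2*L)
w(T, l) = 1/(1/26 + l) (w(T, l) = 1/((½)/13 + l) = 1/((½)*(1/13) + l) = 1/(1/26 + l))
(16897 + w(-154, -82)) + 25825 = (16897 + 26/(1 + 26*(-82))) + 25825 = (16897 + 26/(1 - 2132)) + 25825 = (16897 + 26/(-2131)) + 25825 = (16897 + 26*(-1/2131)) + 25825 = (16897 - 26/2131) + 25825 = 36007481/2131 + 25825 = 91040556/2131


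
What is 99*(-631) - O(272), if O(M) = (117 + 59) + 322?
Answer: -62967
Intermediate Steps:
O(M) = 498 (O(M) = 176 + 322 = 498)
99*(-631) - O(272) = 99*(-631) - 1*498 = -62469 - 498 = -62967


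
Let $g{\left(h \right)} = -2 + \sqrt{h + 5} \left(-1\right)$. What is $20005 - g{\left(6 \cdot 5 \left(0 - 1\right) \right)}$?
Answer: $20007 + 5 i \approx 20007.0 + 5.0 i$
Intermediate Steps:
$g{\left(h \right)} = -2 - \sqrt{5 + h}$ ($g{\left(h \right)} = -2 + \sqrt{5 + h} \left(-1\right) = -2 - \sqrt{5 + h}$)
$20005 - g{\left(6 \cdot 5 \left(0 - 1\right) \right)} = 20005 - \left(-2 - \sqrt{5 + 6 \cdot 5 \left(0 - 1\right)}\right) = 20005 - \left(-2 - \sqrt{5 + 30 \left(0 - 1\right)}\right) = 20005 - \left(-2 - \sqrt{5 + 30 \left(-1\right)}\right) = 20005 - \left(-2 - \sqrt{5 - 30}\right) = 20005 - \left(-2 - \sqrt{-25}\right) = 20005 - \left(-2 - 5 i\right) = 20005 + \left(2 + 5 i\right) = 20007 + 5 i$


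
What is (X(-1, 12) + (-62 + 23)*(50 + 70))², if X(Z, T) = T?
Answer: 21790224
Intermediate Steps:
(X(-1, 12) + (-62 + 23)*(50 + 70))² = (12 + (-62 + 23)*(50 + 70))² = (12 - 39*120)² = (12 - 4680)² = (-4668)² = 21790224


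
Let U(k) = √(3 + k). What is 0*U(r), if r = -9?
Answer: 0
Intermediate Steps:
0*U(r) = 0*√(3 - 9) = 0*√(-6) = 0*(I*√6) = 0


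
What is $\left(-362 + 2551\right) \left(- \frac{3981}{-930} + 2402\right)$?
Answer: $\frac{1632877983}{310} \approx 5.2673 \cdot 10^{6}$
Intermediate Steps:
$\left(-362 + 2551\right) \left(- \frac{3981}{-930} + 2402\right) = 2189 \left(\left(-3981\right) \left(- \frac{1}{930}\right) + 2402\right) = 2189 \left(\frac{1327}{310} + 2402\right) = 2189 \cdot \frac{745947}{310} = \frac{1632877983}{310}$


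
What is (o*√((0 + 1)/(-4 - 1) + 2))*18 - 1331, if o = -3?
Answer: -1331 - 162*√5/5 ≈ -1403.4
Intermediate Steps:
(o*√((0 + 1)/(-4 - 1) + 2))*18 - 1331 = -3*√((0 + 1)/(-4 - 1) + 2)*18 - 1331 = -3*√(1/(-5) + 2)*18 - 1331 = -3*√(1*(-⅕) + 2)*18 - 1331 = -3*√(-⅕ + 2)*18 - 1331 = -9*√5/5*18 - 1331 = -162*√5/5 - 1331 = -1331 - 162*√5/5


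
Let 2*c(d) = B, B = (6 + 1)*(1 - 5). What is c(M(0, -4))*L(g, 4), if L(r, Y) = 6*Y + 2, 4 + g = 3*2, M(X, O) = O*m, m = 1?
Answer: -364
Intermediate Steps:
M(X, O) = O (M(X, O) = O*1 = O)
g = 2 (g = -4 + 3*2 = -4 + 6 = 2)
B = -28 (B = 7*(-4) = -28)
c(d) = -14 (c(d) = (½)*(-28) = -14)
L(r, Y) = 2 + 6*Y
c(M(0, -4))*L(g, 4) = -14*(2 + 6*4) = -14*(2 + 24) = -14*26 = -364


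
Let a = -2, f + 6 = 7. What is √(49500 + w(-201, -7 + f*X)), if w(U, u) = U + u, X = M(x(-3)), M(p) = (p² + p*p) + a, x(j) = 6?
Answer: √49362 ≈ 222.18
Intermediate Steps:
f = 1 (f = -6 + 7 = 1)
M(p) = -2 + 2*p² (M(p) = (p² + p*p) - 2 = (p² + p²) - 2 = 2*p² - 2 = -2 + 2*p²)
X = 70 (X = -2 + 2*6² = -2 + 2*36 = -2 + 72 = 70)
√(49500 + w(-201, -7 + f*X)) = √(49500 + (-201 + (-7 + 1*70))) = √(49500 + (-201 + (-7 + 70))) = √(49500 + (-201 + 63)) = √(49500 - 138) = √49362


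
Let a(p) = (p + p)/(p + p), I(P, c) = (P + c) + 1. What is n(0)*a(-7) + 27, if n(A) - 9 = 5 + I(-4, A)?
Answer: 38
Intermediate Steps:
I(P, c) = 1 + P + c
n(A) = 11 + A (n(A) = 9 + (5 + (1 - 4 + A)) = 9 + (5 + (-3 + A)) = 9 + (2 + A) = 11 + A)
a(p) = 1 (a(p) = (2*p)/((2*p)) = (2*p)*(1/(2*p)) = 1)
n(0)*a(-7) + 27 = (11 + 0)*1 + 27 = 11*1 + 27 = 11 + 27 = 38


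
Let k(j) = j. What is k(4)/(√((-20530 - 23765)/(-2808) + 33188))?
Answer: 24*√808047058/31078733 ≈ 0.021952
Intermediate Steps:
k(4)/(√((-20530 - 23765)/(-2808) + 33188)) = 4/(√((-20530 - 23765)/(-2808) + 33188)) = 4/(√(-44295*(-1/2808) + 33188)) = 4/(√(14765/936 + 33188)) = 4/(√(31078733/936)) = 4/((√808047058/156)) = 4*(6*√808047058/31078733) = 24*√808047058/31078733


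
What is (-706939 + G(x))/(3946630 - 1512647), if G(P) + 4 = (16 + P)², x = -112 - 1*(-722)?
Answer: -315067/2433983 ≈ -0.12945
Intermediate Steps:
x = 610 (x = -112 + 722 = 610)
G(P) = -4 + (16 + P)²
(-706939 + G(x))/(3946630 - 1512647) = (-706939 + (-4 + (16 + 610)²))/(3946630 - 1512647) = (-706939 + (-4 + 626²))/2433983 = (-706939 + (-4 + 391876))*(1/2433983) = (-706939 + 391872)*(1/2433983) = -315067*1/2433983 = -315067/2433983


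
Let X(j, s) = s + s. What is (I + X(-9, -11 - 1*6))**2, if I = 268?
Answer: 54756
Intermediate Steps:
X(j, s) = 2*s
(I + X(-9, -11 - 1*6))**2 = (268 + 2*(-11 - 1*6))**2 = (268 + 2*(-11 - 6))**2 = (268 + 2*(-17))**2 = (268 - 34)**2 = 234**2 = 54756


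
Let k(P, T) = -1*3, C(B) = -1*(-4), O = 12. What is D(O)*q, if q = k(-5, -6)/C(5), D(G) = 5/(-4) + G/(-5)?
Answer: 219/80 ≈ 2.7375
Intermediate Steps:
D(G) = -5/4 - G/5 (D(G) = 5*(-1/4) + G*(-1/5) = -5/4 - G/5)
C(B) = 4
k(P, T) = -3
q = -3/4 ≈ -0.75000
D(O)*q = (-5/4 - 1/5*12)*(-3/4) = (-5/4 - 12/5)*(-3/4) = -73/20*(-3/4) = 219/80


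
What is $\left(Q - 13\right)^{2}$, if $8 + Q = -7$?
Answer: $784$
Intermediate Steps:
$Q = -15$ ($Q = -8 - 7 = -15$)
$\left(Q - 13\right)^{2} = \left(-15 - 13\right)^{2} = \left(-28\right)^{2} = 784$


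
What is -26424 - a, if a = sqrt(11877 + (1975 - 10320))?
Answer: -26424 - 2*sqrt(883) ≈ -26483.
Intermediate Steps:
a = 2*sqrt(883) (a = sqrt(11877 - 8345) = sqrt(3532) = 2*sqrt(883) ≈ 59.431)
-26424 - a = -26424 - 2*sqrt(883)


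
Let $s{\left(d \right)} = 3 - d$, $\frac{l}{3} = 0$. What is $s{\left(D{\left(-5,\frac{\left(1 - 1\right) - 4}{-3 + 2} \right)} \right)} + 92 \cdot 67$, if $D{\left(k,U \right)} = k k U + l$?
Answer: $6067$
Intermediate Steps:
$l = 0$ ($l = 3 \cdot 0 = 0$)
$D{\left(k,U \right)} = U k^{2}$ ($D{\left(k,U \right)} = k k U + 0 = k^{2} U + 0 = U k^{2} + 0 = U k^{2}$)
$s{\left(D{\left(-5,\frac{\left(1 - 1\right) - 4}{-3 + 2} \right)} \right)} + 92 \cdot 67 = \left(3 - \frac{\left(1 - 1\right) - 4}{-3 + 2} \left(-5\right)^{2}\right) + 92 \cdot 67 = \left(3 - \frac{0 - 4}{-1} \cdot 25\right) + 6164 = \left(3 - \left(-4\right) \left(-1\right) 25\right) + 6164 = \left(3 - 4 \cdot 25\right) + 6164 = \left(3 - 100\right) + 6164 = -97 + 6164 = 6067$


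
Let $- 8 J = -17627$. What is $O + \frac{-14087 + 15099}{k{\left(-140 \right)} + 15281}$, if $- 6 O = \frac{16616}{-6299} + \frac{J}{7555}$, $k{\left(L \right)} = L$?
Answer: $\frac{5278735245089}{11528707459920} \approx 0.45788$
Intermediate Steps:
$J = \frac{17627}{8}$ ($J = \left(- \frac{1}{8}\right) \left(-17627\right) = \frac{17627}{8} \approx 2203.4$)
$O = \frac{297746189}{761423120}$ ($O = - \frac{\frac{16616}{-6299} + \frac{17627}{8 \cdot 7555}}{6} = - \frac{16616 \left(- \frac{1}{6299}\right) + \frac{17627}{8} \cdot \frac{1}{7555}}{6} = - \frac{- \frac{16616}{6299} + \frac{17627}{60440}}{6} = \left(- \frac{1}{6}\right) \left(- \frac{893238567}{380711560}\right) = \frac{297746189}{761423120} \approx 0.39104$)
$O + \frac{-14087 + 15099}{k{\left(-140 \right)} + 15281} = \frac{297746189}{761423120} + \frac{-14087 + 15099}{-140 + 15281} = \frac{297746189}{761423120} + \frac{1012}{15141} = \frac{5278735245089}{11528707459920}$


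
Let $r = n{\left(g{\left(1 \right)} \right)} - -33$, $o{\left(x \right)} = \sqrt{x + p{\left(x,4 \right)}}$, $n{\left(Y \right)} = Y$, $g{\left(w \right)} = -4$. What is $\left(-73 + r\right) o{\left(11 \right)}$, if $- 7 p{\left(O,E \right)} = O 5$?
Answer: $- \frac{44 \sqrt{154}}{7} \approx -78.004$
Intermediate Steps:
$p{\left(O,E \right)} = - \frac{5 O}{7}$ ($p{\left(O,E \right)} = - \frac{O 5}{7} = - \frac{5 O}{7}$)
$o{\left(x \right)} = \frac{\sqrt{14} \sqrt{x}}{7}$ ($o{\left(x \right)} = \sqrt{x - \frac{5 x}{7}} = \sqrt{\frac{2 x}{7}} = \frac{\sqrt{14} \sqrt{x}}{7}$)
$r = 29$ ($r = -4 - -33 = -4 + 33 = 29$)
$\left(-73 + r\right) o{\left(11 \right)} = \left(-73 + 29\right) \frac{\sqrt{14} \sqrt{11}}{7} = - 44 \frac{\sqrt{154}}{7} = - \frac{44 \sqrt{154}}{7}$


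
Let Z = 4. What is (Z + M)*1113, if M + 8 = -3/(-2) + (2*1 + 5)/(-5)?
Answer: -43407/10 ≈ -4340.7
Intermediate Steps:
M = -79/10 (M = -8 + (-3/(-2) + (2*1 + 5)/(-5)) = -8 + (-3*(-½) + (2 + 5)*(-⅕)) = -8 + (3/2 + 7*(-⅕)) = -8 + (3/2 - 7/5) = -8 + ⅒ = -79/10 ≈ -7.9000)
(Z + M)*1113 = (4 - 79/10)*1113 = -39/10*1113 = -43407/10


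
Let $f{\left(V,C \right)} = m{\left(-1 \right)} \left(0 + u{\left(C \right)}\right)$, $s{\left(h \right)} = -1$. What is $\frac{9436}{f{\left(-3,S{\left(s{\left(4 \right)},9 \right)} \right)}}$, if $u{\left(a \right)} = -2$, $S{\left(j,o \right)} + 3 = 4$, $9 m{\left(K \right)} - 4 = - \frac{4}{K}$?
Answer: $- \frac{21231}{4} \approx -5307.8$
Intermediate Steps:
$m{\left(K \right)} = \frac{4}{9} - \frac{4}{9 K}$ ($m{\left(K \right)} = \frac{4}{9} + \frac{\left(-4\right) \frac{1}{K}}{9} = \frac{4}{9} - \frac{4}{9 K}$)
$S{\left(j,o \right)} = 1$ ($S{\left(j,o \right)} = -3 + 4 = 1$)
$f{\left(V,C \right)} = - \frac{16}{9}$ ($f{\left(V,C \right)} = \frac{4 \left(-1 - 1\right)}{9 \left(-1\right)} \left(0 - 2\right) = \frac{4}{9} \left(-1\right) \left(-2\right) \left(-2\right) = \frac{8}{9} \left(-2\right) = - \frac{16}{9}$)
$\frac{9436}{f{\left(-3,S{\left(s{\left(4 \right)},9 \right)} \right)}} = \frac{9436}{- \frac{16}{9}} = 9436 \left(- \frac{9}{16}\right) = - \frac{21231}{4}$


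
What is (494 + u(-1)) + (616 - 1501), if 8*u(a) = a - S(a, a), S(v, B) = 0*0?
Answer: -3129/8 ≈ -391.13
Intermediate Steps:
S(v, B) = 0
u(a) = a/8 (u(a) = (a - 1*0)/8 = (a + 0)/8 = a/8)
(494 + u(-1)) + (616 - 1501) = (494 + (⅛)*(-1)) + (616 - 1501) = (494 - ⅛) - 885 = 3951/8 - 885 = -3129/8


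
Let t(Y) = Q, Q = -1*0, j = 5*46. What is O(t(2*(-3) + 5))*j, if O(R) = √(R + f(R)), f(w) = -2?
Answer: 230*I*√2 ≈ 325.27*I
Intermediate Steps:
j = 230
Q = 0
t(Y) = 0
O(R) = √(-2 + R) (O(R) = √(R - 2) = √(-2 + R))
O(t(2*(-3) + 5))*j = √(-2 + 0)*230 = √(-2)*230 = (I*√2)*230 = 230*I*√2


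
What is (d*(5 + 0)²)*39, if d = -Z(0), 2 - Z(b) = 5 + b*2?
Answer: 2925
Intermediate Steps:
Z(b) = -3 - 2*b (Z(b) = 2 - (5 + b*2) = 2 - (5 + 2*b) = 2 + (-5 - 2*b) = -3 - 2*b)
d = 3 (d = -(-3 - 2*0) = -(-3 + 0) = -1*(-3) = 3)
(d*(5 + 0)²)*39 = (3*(5 + 0)²)*39 = (3*5²)*39 = (3*25)*39 = 75*39 = 2925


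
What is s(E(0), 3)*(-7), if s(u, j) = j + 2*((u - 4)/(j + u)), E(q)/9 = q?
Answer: -7/3 ≈ -2.3333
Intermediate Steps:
E(q) = 9*q
s(u, j) = j + 2*(-4 + u)/(j + u) (s(u, j) = j + 2*((-4 + u)/(j + u)) = j + 2*(-4 + u)/(j + u))
s(E(0), 3)*(-7) = ((-8 + 3**2 + 2*(9*0) + 3*(9*0))/(3 + 9*0))*(-7) = ((-8 + 9 + 2*0 + 3*0)/(3 + 0))*(-7) = ((-8 + 9 + 0 + 0)/3)*(-7) = ((1/3)*1)*(-7) = (1/3)*(-7) = -7/3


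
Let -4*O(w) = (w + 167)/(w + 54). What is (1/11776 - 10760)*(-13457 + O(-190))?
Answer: 927595389737929/6406144 ≈ 1.4480e+8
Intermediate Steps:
O(w) = -(167 + w)/(4*(54 + w)) (O(w) = -(w + 167)/(4*(w + 54)) = -(167 + w)/(4*(54 + w)))
(1/11776 - 10760)*(-13457 + O(-190)) = (1/11776 - 10760)*(-13457 + (-167 - 1*(-190))/(4*(54 - 190))) = (1/11776 - 10760)*(-13457 + (1/4)*(-167 + 190)/(-136)) = -126709759*(-13457 + (1/4)*(-1/136)*23)/11776 = -126709759*(-13457 - 23/544)/11776 = -126709759/11776*(-7320631/544) = 927595389737929/6406144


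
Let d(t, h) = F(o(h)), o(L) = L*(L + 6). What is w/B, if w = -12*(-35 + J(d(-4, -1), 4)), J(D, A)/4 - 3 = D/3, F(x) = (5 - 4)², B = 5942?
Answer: 130/2971 ≈ 0.043756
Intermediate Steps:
o(L) = L*(6 + L)
F(x) = 1 (F(x) = 1² = 1)
d(t, h) = 1
J(D, A) = 12 + 4*D/3 (J(D, A) = 12 + 4*(D/3) = 12 + 4*D/3)
w = 260 (w = -12*(-35 + (12 + (4/3)*1)) = -12*(-35 + (12 + 4/3)) = -12*(-35 + 40/3) = -12*(-65/3) = 260)
w/B = 260/5942 = 260*(1/5942) = 130/2971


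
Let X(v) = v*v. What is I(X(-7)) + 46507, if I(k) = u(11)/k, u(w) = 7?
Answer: 325550/7 ≈ 46507.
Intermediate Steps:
X(v) = v²
I(k) = 7/k
I(X(-7)) + 46507 = 7/((-7)²) + 46507 = 7/49 + 46507 = 7*(1/49) + 46507 = ⅐ + 46507 = 325550/7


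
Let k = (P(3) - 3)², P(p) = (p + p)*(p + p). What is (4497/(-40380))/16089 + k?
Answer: 235831595161/216557940 ≈ 1089.0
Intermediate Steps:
P(p) = 4*p² (P(p) = (2*p)*(2*p) = 4*p²)
k = 1089 (k = (4*3² - 3)² = (4*9 - 3)² = (36 - 3)² = 33² = 1089)
(4497/(-40380))/16089 + k = (4497/(-40380))/16089 + 1089 = (4497*(-1/40380))*(1/16089) + 1089 = -1499/13460*1/16089 + 1089 = -1499/216557940 + 1089 = 235831595161/216557940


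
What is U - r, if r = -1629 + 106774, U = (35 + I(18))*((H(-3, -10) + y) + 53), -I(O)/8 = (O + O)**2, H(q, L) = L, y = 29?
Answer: -849121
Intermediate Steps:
I(O) = -32*O**2 (I(O) = -8*(O + O)**2 = -8*4*O**2 = -32*O**2)
U = -743976 (U = (35 - 32*18**2)*((-10 + 29) + 53) = (35 - 32*324)*(19 + 53) = (35 - 10368)*72 = -10333*72 = -743976)
r = 105145
U - r = -743976 - 1*105145 = -743976 - 105145 = -849121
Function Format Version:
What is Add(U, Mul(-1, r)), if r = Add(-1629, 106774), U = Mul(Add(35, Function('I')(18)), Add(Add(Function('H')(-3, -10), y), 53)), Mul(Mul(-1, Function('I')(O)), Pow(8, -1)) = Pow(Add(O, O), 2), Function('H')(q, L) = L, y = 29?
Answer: -849121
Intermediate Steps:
Function('I')(O) = Mul(-32, Pow(O, 2)) (Function('I')(O) = Mul(-8, Pow(Add(O, O), 2)) = Mul(-8, Pow(Mul(2, O), 2)) = Mul(-8, Mul(4, Pow(O, 2))) = Mul(-32, Pow(O, 2)))
U = -743976 (U = Mul(Add(35, Mul(-32, Pow(18, 2))), Add(Add(-10, 29), 53)) = Mul(Add(35, Mul(-32, 324)), Add(19, 53)) = Mul(Add(35, -10368), 72) = Mul(-10333, 72) = -743976)
r = 105145
Add(U, Mul(-1, r)) = Add(-743976, Mul(-1, 105145)) = Add(-743976, -105145) = -849121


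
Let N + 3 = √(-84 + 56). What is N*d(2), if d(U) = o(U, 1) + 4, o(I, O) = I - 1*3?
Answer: -9 + 6*I*√7 ≈ -9.0 + 15.875*I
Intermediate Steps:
o(I, O) = -3 + I (o(I, O) = I - 3 = -3 + I)
N = -3 + 2*I*√7 (N = -3 + √(-84 + 56) = -3 + √(-28) = -3 + 2*I*√7 ≈ -3.0 + 5.2915*I)
d(U) = 1 + U (d(U) = (-3 + U) + 4 = 1 + U)
N*d(2) = (-3 + 2*I*√7)*(1 + 2) = (-3 + 2*I*√7)*3 = -9 + 6*I*√7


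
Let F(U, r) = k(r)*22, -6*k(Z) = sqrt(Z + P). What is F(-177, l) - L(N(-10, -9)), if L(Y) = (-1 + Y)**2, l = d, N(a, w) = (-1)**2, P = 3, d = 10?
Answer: -11*sqrt(13)/3 ≈ -13.220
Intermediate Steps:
N(a, w) = 1
k(Z) = -sqrt(3 + Z)/6 (k(Z) = -sqrt(Z + 3)/6 = -sqrt(3 + Z)/6)
l = 10
F(U, r) = -11*sqrt(3 + r)/3 (F(U, r) = -sqrt(3 + r)/6*22 = -11*sqrt(3 + r)/3)
F(-177, l) - L(N(-10, -9)) = -11*sqrt(3 + 10)/3 - (-1 + 1)**2 = -11*sqrt(13)/3 - 1*0**2 = -11*sqrt(13)/3 - 1*0 = -11*sqrt(13)/3 + 0 = -11*sqrt(13)/3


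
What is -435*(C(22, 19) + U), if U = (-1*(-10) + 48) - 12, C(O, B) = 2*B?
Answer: -36540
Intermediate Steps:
U = 46 (U = (10 + 48) - 12 = 58 - 12 = 46)
-435*(C(22, 19) + U) = -435*(2*19 + 46) = -435*(38 + 46) = -435*84 = -36540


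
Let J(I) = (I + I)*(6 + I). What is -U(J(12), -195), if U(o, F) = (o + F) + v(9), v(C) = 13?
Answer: -250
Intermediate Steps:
J(I) = 2*I*(6 + I) (J(I) = (2*I)*(6 + I) = 2*I*(6 + I))
U(o, F) = 13 + F + o (U(o, F) = (o + F) + 13 = (F + o) + 13 = 13 + F + o)
-U(J(12), -195) = -(13 - 195 + 2*12*(6 + 12)) = -(13 - 195 + 2*12*18) = -(13 - 195 + 432) = -1*250 = -250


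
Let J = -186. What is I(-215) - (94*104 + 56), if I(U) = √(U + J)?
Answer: -9832 + I*√401 ≈ -9832.0 + 20.025*I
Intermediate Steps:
I(U) = √(-186 + U) (I(U) = √(U - 186) = √(-186 + U))
I(-215) - (94*104 + 56) = √(-186 - 215) - (94*104 + 56) = √(-401) - (9776 + 56) = I*√401 - 1*9832 = I*√401 - 9832 = -9832 + I*√401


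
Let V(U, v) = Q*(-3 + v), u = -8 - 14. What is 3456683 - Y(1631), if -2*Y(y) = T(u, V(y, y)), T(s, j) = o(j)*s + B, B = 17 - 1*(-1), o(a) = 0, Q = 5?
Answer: 3456692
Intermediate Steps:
u = -22
V(U, v) = -15 + 5*v (V(U, v) = 5*(-3 + v) = -15 + 5*v)
B = 18 (B = 17 + 1 = 18)
T(s, j) = 18 (T(s, j) = 0*s + 18 = 0 + 18 = 18)
Y(y) = -9 (Y(y) = -½*18 = -9)
3456683 - Y(1631) = 3456683 - 1*(-9) = 3456683 + 9 = 3456692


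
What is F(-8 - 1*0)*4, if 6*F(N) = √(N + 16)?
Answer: 4*√2/3 ≈ 1.8856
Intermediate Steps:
F(N) = √(16 + N)/6 (F(N) = √(N + 16)/6 = √(16 + N)/6)
F(-8 - 1*0)*4 = (√(16 + (-8 - 1*0))/6)*4 = (√(16 + (-8 + 0))/6)*4 = (√(16 - 8)/6)*4 = (√8/6)*4 = ((2*√2)/6)*4 = (√2/3)*4 = 4*√2/3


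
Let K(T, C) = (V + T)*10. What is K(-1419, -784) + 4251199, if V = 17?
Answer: 4237179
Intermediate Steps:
K(T, C) = 170 + 10*T (K(T, C) = (17 + T)*10 = 170 + 10*T)
K(-1419, -784) + 4251199 = (170 + 10*(-1419)) + 4251199 = (170 - 14190) + 4251199 = -14020 + 4251199 = 4237179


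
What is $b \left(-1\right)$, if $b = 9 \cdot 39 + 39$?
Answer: $-390$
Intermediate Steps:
$b = 390$ ($b = 351 + 39 = 390$)
$b \left(-1\right) = 390 \left(-1\right) = -390$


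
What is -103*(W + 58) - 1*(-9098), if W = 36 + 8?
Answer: -1408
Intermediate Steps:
W = 44
-103*(W + 58) - 1*(-9098) = -103*(44 + 58) - 1*(-9098) = -103*102 + 9098 = -10506 + 9098 = -1408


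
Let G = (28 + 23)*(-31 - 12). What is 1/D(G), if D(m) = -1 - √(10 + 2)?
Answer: 1/11 - 2*√3/11 ≈ -0.22401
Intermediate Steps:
G = -2193 (G = 51*(-43) = -2193)
D(m) = -1 - 2*√3 (D(m) = -1 - √12 = -1 - 2*√3)
1/D(G) = 1/(-1 - 2*√3)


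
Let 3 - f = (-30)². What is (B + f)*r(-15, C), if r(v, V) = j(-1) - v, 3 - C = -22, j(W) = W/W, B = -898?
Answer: -28720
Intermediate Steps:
j(W) = 1
C = 25 (C = 3 - 1*(-22) = 3 + 22 = 25)
f = -897 (f = 3 - 1*(-30)² = 3 - 1*900 = 3 - 900 = -897)
r(v, V) = 1 - v
(B + f)*r(-15, C) = (-898 - 897)*(1 - 1*(-15)) = -1795*(1 + 15) = -1795*16 = -28720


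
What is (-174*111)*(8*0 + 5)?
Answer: -96570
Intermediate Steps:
(-174*111)*(8*0 + 5) = -19314*(0 + 5) = -19314*5 = -96570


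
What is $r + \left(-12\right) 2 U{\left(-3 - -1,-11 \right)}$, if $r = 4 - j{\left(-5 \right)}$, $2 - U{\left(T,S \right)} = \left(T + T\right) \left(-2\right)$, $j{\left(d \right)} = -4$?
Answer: $152$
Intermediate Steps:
$U{\left(T,S \right)} = 2 + 4 T$ ($U{\left(T,S \right)} = 2 - \left(T + T\right) \left(-2\right) = 2 - 2 T \left(-2\right) = 2 - - 4 T = 2 + 4 T$)
$r = 8$ ($r = 4 - -4 = 4 + 4 = 8$)
$r + \left(-12\right) 2 U{\left(-3 - -1,-11 \right)} = 8 + \left(-12\right) 2 \left(2 + 4 \left(-3 - -1\right)\right) = 8 - 24 \left(2 + 4 \left(-3 + 1\right)\right) = 8 - 24 \left(2 + 4 \left(-2\right)\right) = 8 - 24 \left(2 - 8\right) = 8 - -144 = 8 + 144 = 152$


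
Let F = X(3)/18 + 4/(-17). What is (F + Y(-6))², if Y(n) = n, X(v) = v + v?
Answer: 90601/2601 ≈ 34.833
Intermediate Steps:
X(v) = 2*v
F = 5/51 (F = (2*3)/18 + 4/(-17) = 6*(1/18) + 4*(-1/17) = ⅓ - 4/17 = 5/51 ≈ 0.098039)
(F + Y(-6))² = (5/51 - 6)² = (-301/51)² = 90601/2601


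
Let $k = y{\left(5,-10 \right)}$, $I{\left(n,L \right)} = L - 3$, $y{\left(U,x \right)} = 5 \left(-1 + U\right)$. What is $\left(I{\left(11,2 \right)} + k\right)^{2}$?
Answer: $361$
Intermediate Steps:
$y{\left(U,x \right)} = -5 + 5 U$
$I{\left(n,L \right)} = -3 + L$
$k = 20$ ($k = -5 + 5 \cdot 5 = -5 + 25 = 20$)
$\left(I{\left(11,2 \right)} + k\right)^{2} = \left(\left(-3 + 2\right) + 20\right)^{2} = \left(-1 + 20\right)^{2} = 19^{2} = 361$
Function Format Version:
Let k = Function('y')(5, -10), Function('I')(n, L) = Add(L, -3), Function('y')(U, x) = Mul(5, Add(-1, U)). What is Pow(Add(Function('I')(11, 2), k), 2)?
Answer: 361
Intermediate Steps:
Function('y')(U, x) = Add(-5, Mul(5, U))
Function('I')(n, L) = Add(-3, L)
k = 20 (k = Add(-5, Mul(5, 5)) = Add(-5, 25) = 20)
Pow(Add(Function('I')(11, 2), k), 2) = Pow(Add(Add(-3, 2), 20), 2) = Pow(Add(-1, 20), 2) = Pow(19, 2) = 361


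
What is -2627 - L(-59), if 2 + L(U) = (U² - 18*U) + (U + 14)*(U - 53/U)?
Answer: -577172/59 ≈ -9782.6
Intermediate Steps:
L(U) = -2 + U² - 18*U + (14 + U)*(U - 53/U) (L(U) = -2 + ((U² - 18*U) + (U + 14)*(U - 53/U)) = -2 + ((U² - 18*U) + (14 + U)*(U - 53/U)) = -2 + (U² - 18*U + (14 + U)*(U - 53/U)) = -2 + U² - 18*U + (14 + U)*(U - 53/U))
-2627 - L(-59) = -2627 - (-55 - 742/(-59) - 4*(-59) + 2*(-59)²) = -2627 - (-55 - 742*(-1/59) + 236 + 2*3481) = -2627 - (-55 + 742/59 + 236 + 6962) = -2627 - 1*422179/59 = -2627 - 422179/59 = -577172/59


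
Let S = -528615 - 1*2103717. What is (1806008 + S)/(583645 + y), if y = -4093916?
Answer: 826324/3510271 ≈ 0.23540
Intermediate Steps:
S = -2632332 (S = -528615 - 2103717 = -2632332)
(1806008 + S)/(583645 + y) = (1806008 - 2632332)/(583645 - 4093916) = -826324/(-3510271) = -826324*(-1/3510271) = 826324/3510271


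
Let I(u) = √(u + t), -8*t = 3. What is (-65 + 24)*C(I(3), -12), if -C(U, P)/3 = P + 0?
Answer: -1476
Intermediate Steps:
t = -3/8 (t = -⅛*3 = -3/8 ≈ -0.37500)
I(u) = √(-3/8 + u) (I(u) = √(u - 3/8) = √(-3/8 + u))
C(U, P) = -3*P (C(U, P) = -3*(P + 0) = -3*P)
(-65 + 24)*C(I(3), -12) = (-65 + 24)*(-3*(-12)) = -41*36 = -1476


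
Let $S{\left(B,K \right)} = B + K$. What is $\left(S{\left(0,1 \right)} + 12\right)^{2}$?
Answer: $169$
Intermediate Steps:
$\left(S{\left(0,1 \right)} + 12\right)^{2} = \left(\left(0 + 1\right) + 12\right)^{2} = \left(1 + 12\right)^{2} = 13^{2} = 169$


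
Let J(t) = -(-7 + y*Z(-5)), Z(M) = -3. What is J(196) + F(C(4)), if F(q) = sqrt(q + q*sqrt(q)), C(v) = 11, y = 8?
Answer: 31 + sqrt(11 + 11*sqrt(11)) ≈ 37.891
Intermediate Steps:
F(q) = sqrt(q + q**(3/2))
J(t) = 31 (J(t) = -(-7 + 8*(-3)) = -(-7 - 24) = -1*(-31) = 31)
J(196) + F(C(4)) = 31 + sqrt(11 + 11**(3/2)) = 31 + sqrt(11 + 11*sqrt(11))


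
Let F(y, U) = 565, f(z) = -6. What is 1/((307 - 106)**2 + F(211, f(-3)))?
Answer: 1/40966 ≈ 2.4410e-5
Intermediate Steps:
1/((307 - 106)**2 + F(211, f(-3))) = 1/((307 - 106)**2 + 565) = 1/(201**2 + 565) = 1/(40401 + 565) = 1/40966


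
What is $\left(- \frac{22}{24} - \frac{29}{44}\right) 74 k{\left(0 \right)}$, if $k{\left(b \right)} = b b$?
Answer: $0$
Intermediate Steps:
$k{\left(b \right)} = b^{2}$
$\left(- \frac{22}{24} - \frac{29}{44}\right) 74 k{\left(0 \right)} = \left(- \frac{22}{24} - \frac{29}{44}\right) 74 \cdot 0^{2} = \left(\left(-22\right) \frac{1}{24} - \frac{29}{44}\right) 74 \cdot 0 = \left(- \frac{11}{12} - \frac{29}{44}\right) 74 \cdot 0 = \left(- \frac{52}{33}\right) 74 \cdot 0 = \left(- \frac{3848}{33}\right) 0 = 0$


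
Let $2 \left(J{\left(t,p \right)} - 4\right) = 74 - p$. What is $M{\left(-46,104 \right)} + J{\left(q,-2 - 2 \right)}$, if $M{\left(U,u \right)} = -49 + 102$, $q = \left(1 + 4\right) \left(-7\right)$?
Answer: $96$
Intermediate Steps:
$q = -35$ ($q = 5 \left(-7\right) = -35$)
$J{\left(t,p \right)} = 41 - \frac{p}{2}$ ($J{\left(t,p \right)} = 4 + \frac{74 - p}{2} = 4 - \left(-37 + \frac{p}{2}\right) = 41 - \frac{p}{2}$)
$M{\left(U,u \right)} = 53$
$M{\left(-46,104 \right)} + J{\left(q,-2 - 2 \right)} = 53 + \left(41 - \frac{-2 - 2}{2}\right) = 53 + \left(41 - -2\right) = 53 + \left(41 + 2\right) = 53 + 43 = 96$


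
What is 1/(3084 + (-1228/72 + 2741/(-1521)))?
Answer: 3042/9324163 ≈ 0.00032625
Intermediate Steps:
1/(3084 + (-1228/72 + 2741/(-1521))) = 1/(3084 + (-1228*1/72 + 2741*(-1/1521))) = 1/(3084 + (-307/18 - 2741/1521)) = 1/(3084 - 57365/3042) = 1/(9324163/3042) = 3042/9324163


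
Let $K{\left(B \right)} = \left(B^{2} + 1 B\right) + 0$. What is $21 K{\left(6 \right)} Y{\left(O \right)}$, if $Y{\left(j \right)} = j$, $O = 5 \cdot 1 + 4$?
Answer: $7938$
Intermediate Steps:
$O = 9$ ($O = 5 + 4 = 9$)
$K{\left(B \right)} = B + B^{2}$ ($K{\left(B \right)} = \left(B^{2} + B\right) + 0 = \left(B + B^{2}\right) + 0 = B + B^{2}$)
$21 K{\left(6 \right)} Y{\left(O \right)} = 21 \cdot 6 \left(1 + 6\right) 9 = 21 \cdot 6 \cdot 7 \cdot 9 = 21 \cdot 42 \cdot 9 = 882 \cdot 9 = 7938$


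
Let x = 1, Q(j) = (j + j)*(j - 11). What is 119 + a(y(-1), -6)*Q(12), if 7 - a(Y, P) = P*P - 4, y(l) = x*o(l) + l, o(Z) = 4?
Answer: -481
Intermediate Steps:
Q(j) = 2*j*(-11 + j) (Q(j) = (2*j)*(-11 + j) = 2*j*(-11 + j))
y(l) = 4 + l (y(l) = 1*4 + l = 4 + l)
a(Y, P) = 11 - P² (a(Y, P) = 7 - (P*P - 4) = 7 - (P² - 4) = 7 - (-4 + P²) = 7 + (4 - P²) = 11 - P²)
119 + a(y(-1), -6)*Q(12) = 119 + (11 - 1*(-6)²)*(2*12*(-11 + 12)) = 119 + (11 - 1*36)*(2*12*1) = 119 + (11 - 36)*24 = 119 - 25*24 = 119 - 600 = -481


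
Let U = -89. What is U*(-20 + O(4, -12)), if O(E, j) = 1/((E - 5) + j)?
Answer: 23229/13 ≈ 1786.8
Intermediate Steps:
O(E, j) = 1/(-5 + E + j) (O(E, j) = 1/((-5 + E) + j) = 1/(-5 + E + j))
U*(-20 + O(4, -12)) = -89*(-20 + 1/(-5 + 4 - 12)) = -89*(-20 + 1/(-13)) = -89*(-20 - 1/13) = -89*(-261/13) = 23229/13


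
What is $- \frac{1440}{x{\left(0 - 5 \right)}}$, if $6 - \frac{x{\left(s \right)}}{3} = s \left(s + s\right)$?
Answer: $\frac{120}{11} \approx 10.909$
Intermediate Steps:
$x{\left(s \right)} = 18 - 6 s^{2}$ ($x{\left(s \right)} = 18 - 3 s \left(s + s\right) = 18 - 3 s 2 s = 18 - 3 \cdot 2 s^{2} = 18 - 6 s^{2}$)
$- \frac{1440}{x{\left(0 - 5 \right)}} = - \frac{1440}{18 - 6 \left(0 - 5\right)^{2}} = - \frac{1440}{18 - 6 \left(-5\right)^{2}} = - \frac{1440}{18 - 150} = - \frac{1440}{-132} = \left(-1440\right) \left(- \frac{1}{132}\right) = \frac{120}{11}$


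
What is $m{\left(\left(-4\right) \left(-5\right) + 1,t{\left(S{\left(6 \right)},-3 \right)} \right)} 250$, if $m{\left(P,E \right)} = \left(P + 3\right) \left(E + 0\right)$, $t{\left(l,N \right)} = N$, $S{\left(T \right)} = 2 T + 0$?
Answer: $-18000$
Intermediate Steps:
$S{\left(T \right)} = 2 T$
$m{\left(P,E \right)} = E \left(3 + P\right)$ ($m{\left(P,E \right)} = \left(3 + P\right) E = E \left(3 + P\right)$)
$m{\left(\left(-4\right) \left(-5\right) + 1,t{\left(S{\left(6 \right)},-3 \right)} \right)} 250 = - 3 \left(3 + \left(\left(-4\right) \left(-5\right) + 1\right)\right) 250 = - 3 \left(3 + \left(20 + 1\right)\right) 250 = - 3 \left(3 + 21\right) 250 = \left(-3\right) 24 \cdot 250 = \left(-72\right) 250 = -18000$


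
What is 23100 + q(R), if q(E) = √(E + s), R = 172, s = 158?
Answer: 23100 + √330 ≈ 23118.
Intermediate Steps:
q(E) = √(158 + E) (q(E) = √(E + 158) = √(158 + E))
23100 + q(R) = 23100 + √(158 + 172) = 23100 + √330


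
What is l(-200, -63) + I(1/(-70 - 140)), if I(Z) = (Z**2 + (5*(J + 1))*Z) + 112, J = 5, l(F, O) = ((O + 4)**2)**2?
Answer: 534380553001/44100 ≈ 1.2117e+7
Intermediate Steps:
l(F, O) = (4 + O)**4 (l(F, O) = ((4 + O)**2)**2 = (4 + O)**4)
I(Z) = 112 + Z**2 + 30*Z (I(Z) = (Z**2 + (5*(5 + 1))*Z) + 112 = (Z**2 + (5*6)*Z) + 112 = (Z**2 + 30*Z) + 112 = 112 + Z**2 + 30*Z)
l(-200, -63) + I(1/(-70 - 140)) = (4 - 63)**4 + (112 + (1/(-70 - 140))**2 + 30/(-70 - 140)) = (-59)**4 + (112 + (1/(-210))**2 + 30/(-210)) = 12117361 + (112 + (-1/210)**2 + 30*(-1/210)) = 12117361 + (112 + 1/44100 - 1/7) = 12117361 + 4932901/44100 = 534380553001/44100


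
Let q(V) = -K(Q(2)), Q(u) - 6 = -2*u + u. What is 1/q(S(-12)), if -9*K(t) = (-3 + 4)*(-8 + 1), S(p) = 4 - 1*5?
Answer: -9/7 ≈ -1.2857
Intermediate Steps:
Q(u) = 6 - u (Q(u) = 6 + (-2*u + u) = 6 - u)
S(p) = -1 (S(p) = 4 - 5 = -1)
K(t) = 7/9 (K(t) = -(-3 + 4)*(-8 + 1)/9 = -(-7)/9 = -⅑*(-7) = 7/9)
q(V) = -7/9 (q(V) = -1*7/9 = -7/9)
1/q(S(-12)) = 1/(-7/9) = -9/7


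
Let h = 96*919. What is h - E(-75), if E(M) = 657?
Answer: 87567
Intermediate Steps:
h = 88224
h - E(-75) = 88224 - 1*657 = 88224 - 657 = 87567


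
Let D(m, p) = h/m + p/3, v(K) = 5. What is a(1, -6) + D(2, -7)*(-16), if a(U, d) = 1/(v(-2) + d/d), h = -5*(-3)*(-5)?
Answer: 1275/2 ≈ 637.50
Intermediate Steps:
h = -75 (h = 15*(-5) = -75)
D(m, p) = -75/m + p/3
a(U, d) = ⅙ (a(U, d) = 1/(5 + d/d) = 1/(5 + 1) = 1/6 = ⅙)
a(1, -6) + D(2, -7)*(-16) = ⅙ + (-75/2 + (⅓)*(-7))*(-16) = ⅙ + (-75*½ - 7/3)*(-16) = ⅙ + (-75/2 - 7/3)*(-16) = ⅙ - 239/6*(-16) = ⅙ + 1912/3 = 1275/2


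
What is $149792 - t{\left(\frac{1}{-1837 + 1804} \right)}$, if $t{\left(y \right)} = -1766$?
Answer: $151558$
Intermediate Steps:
$149792 - t{\left(\frac{1}{-1837 + 1804} \right)} = 149792 - -1766 = 149792 + 1766 = 151558$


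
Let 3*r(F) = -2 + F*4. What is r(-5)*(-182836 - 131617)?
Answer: 6917966/3 ≈ 2.3060e+6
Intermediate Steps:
r(F) = -2/3 + 4*F/3 (r(F) = (-2 + F*4)/3 = (-2 + 4*F)/3 = -2/3 + 4*F/3)
r(-5)*(-182836 - 131617) = (-2/3 + (4/3)*(-5))*(-182836 - 131617) = (-2/3 - 20/3)*(-314453) = -22/3*(-314453) = 6917966/3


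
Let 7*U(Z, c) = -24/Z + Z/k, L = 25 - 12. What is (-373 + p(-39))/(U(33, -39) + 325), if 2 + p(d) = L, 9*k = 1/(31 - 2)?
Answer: -13937/59880 ≈ -0.23275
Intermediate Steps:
k = 1/261 (k = 1/(9*(31 - 2)) = (⅑)/29 = (⅑)*(1/29) = 1/261 ≈ 0.0038314)
L = 13
p(d) = 11 (p(d) = -2 + 13 = 11)
U(Z, c) = -24/(7*Z) + 261*Z/7 (U(Z, c) = (-24/Z + Z/(1/261))/7 = (-24/Z + Z*261)/7 = (-24/Z + 261*Z)/7 = -24/(7*Z) + 261*Z/7)
(-373 + p(-39))/(U(33, -39) + 325) = (-373 + 11)/((3/7)*(-8 + 87*33²)/33 + 325) = -362/((3/7)*(1/33)*(-8 + 87*1089) + 325) = -362/((3/7)*(1/33)*(-8 + 94743) + 325) = -362/((3/7)*(1/33)*94735 + 325) = -362/(94735/77 + 325) = -362/119760/77 = -362*77/119760 = -13937/59880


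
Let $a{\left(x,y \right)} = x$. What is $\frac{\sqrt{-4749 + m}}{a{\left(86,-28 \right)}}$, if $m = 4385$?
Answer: $\frac{i \sqrt{91}}{43} \approx 0.22185 i$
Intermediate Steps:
$\frac{\sqrt{-4749 + m}}{a{\left(86,-28 \right)}} = \frac{\sqrt{-4749 + 4385}}{86} = \sqrt{-364} \cdot \frac{1}{86} = 2 i \sqrt{91} \cdot \frac{1}{86} = \frac{i \sqrt{91}}{43}$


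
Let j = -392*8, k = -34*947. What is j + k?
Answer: -35334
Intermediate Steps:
k = -32198
j = -3136
j + k = -3136 - 32198 = -35334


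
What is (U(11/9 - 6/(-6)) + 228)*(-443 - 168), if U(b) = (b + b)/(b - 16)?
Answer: -4312438/31 ≈ -1.3911e+5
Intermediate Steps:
U(b) = 2*b/(-16 + b) (U(b) = (2*b)/(-16 + b) = 2*b/(-16 + b))
(U(11/9 - 6/(-6)) + 228)*(-443 - 168) = (2*(11/9 - 6/(-6))/(-16 + (11/9 - 6/(-6))) + 228)*(-443 - 168) = (2*(11*(⅑) - 6*(-⅙))/(-16 + (11*(⅑) - 6*(-⅙))) + 228)*(-611) = (2*(11/9 + 1)/(-16 + (11/9 + 1)) + 228)*(-611) = (2*(20/9)/(-16 + 20/9) + 228)*(-611) = (2*(20/9)/(-124/9) + 228)*(-611) = (2*(20/9)*(-9/124) + 228)*(-611) = (-10/31 + 228)*(-611) = (7058/31)*(-611) = -4312438/31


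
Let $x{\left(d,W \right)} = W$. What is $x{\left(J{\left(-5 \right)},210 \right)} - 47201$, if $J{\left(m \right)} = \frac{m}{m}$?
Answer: $-46991$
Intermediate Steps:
$J{\left(m \right)} = 1$
$x{\left(J{\left(-5 \right)},210 \right)} - 47201 = 210 - 47201 = -46991$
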